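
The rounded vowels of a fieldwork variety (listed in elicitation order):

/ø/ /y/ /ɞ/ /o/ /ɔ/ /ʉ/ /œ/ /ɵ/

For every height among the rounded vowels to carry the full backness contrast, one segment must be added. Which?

/u/

Front: /y/ (high), /ø/ (high-mid), /œ/ (low-mid).
Central: /ʉ/ (high), /ɵ/ (high-mid), /ɞ/ (low-mid).
Back: /o/ (high-mid), /ɔ/ (low-mid).
The high row has no back member, so the gap is the high back rounded vowel /u/.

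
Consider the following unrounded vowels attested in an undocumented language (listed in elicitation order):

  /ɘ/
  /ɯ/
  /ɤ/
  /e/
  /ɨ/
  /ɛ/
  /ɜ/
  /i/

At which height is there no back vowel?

height            front     central   back    
high              i         ɨ         ɯ       
high-mid          e         ɘ         ɤ       
low-mid           ɛ         ɜ         —       
Every height has a back member except low-mid, where /ʌ/ would be expected.

low-mid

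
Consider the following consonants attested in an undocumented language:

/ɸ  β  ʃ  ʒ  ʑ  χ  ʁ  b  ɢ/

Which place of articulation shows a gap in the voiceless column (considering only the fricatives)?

Voiceless: /ɸ/ (bilabial), /ʃ/ (postalveolar), /χ/ (uvular).
Voiced: /β/ (bilabial), /ʒ/ (postalveolar), /ʑ/ (alveolo-palatal), /ʁ/ (uvular).
Every place of articulation has a voiceless member except alveolo-palatal, where /ɕ/ would be expected.

alveolo-palatal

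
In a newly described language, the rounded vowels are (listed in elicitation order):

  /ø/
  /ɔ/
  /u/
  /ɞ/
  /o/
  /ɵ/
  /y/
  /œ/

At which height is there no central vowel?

high

Front: /y/ (high), /ø/ (high-mid), /œ/ (low-mid).
Central: /ɵ/ (high-mid), /ɞ/ (low-mid).
Back: /u/ (high), /o/ (high-mid), /ɔ/ (low-mid).
Every height has a central member except high, where /ʉ/ would be expected.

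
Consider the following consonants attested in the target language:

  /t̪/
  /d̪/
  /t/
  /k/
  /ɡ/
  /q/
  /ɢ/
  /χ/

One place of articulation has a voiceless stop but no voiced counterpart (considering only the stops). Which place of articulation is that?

alveolar

place of articulation  voiceless  voiced  
dental            t̪        d̪      
alveolar          t         —       
velar             k         ɡ       
uvular            q         ɢ       
Every place of articulation has a voiced member except alveolar, where /d/ would be expected.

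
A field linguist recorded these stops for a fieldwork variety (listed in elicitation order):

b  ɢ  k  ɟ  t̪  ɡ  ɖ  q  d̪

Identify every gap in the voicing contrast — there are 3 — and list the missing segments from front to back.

/p/, /ʈ/, /c/

bilabial: voiceless —, voiced /b/.
dental: voiceless /t̪/, voiced /d̪/.
retroflex: voiceless —, voiced /ɖ/.
palatal: voiceless —, voiced /ɟ/.
velar: voiceless /k/, voiced /ɡ/.
uvular: voiceless /q/, voiced /ɢ/.
Gaps, from front to back: bilabial lacks voiceless (/p/); retroflex lacks voiceless (/ʈ/); palatal lacks voiceless (/c/).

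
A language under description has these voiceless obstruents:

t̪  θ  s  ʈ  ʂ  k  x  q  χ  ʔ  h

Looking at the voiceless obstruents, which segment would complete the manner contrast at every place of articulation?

dental: stop /t̪/, fricative /θ/.
alveolar: stop —, fricative /s/.
retroflex: stop /ʈ/, fricative /ʂ/.
velar: stop /k/, fricative /x/.
uvular: stop /q/, fricative /χ/.
glottal: stop /ʔ/, fricative /h/.
The alveolar row has no stop member, so the gap is the alveolar stop /t/.

/t/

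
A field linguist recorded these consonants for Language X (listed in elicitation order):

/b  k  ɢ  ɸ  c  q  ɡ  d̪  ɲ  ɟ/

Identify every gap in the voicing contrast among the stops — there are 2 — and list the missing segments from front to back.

Voiceless: /c/ (palatal), /k/ (velar), /q/ (uvular).
Voiced: /b/ (bilabial), /d̪/ (dental), /ɟ/ (palatal), /ɡ/ (velar), /ɢ/ (uvular).
Gaps, from front to back: bilabial lacks voiceless (/p/); dental lacks voiceless (/t̪/).

/p/, /t̪/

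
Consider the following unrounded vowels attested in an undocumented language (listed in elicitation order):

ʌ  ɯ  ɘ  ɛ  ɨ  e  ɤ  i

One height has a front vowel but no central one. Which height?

low-mid

height            front     central   back    
high              i         ɨ         ɯ       
high-mid          e         ɘ         ɤ       
low-mid           ɛ         —         ʌ       
Every height has a central member except low-mid, where /ɜ/ would be expected.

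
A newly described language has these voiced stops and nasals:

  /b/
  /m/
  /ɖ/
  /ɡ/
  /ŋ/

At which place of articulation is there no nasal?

Oral stop: /b/ (bilabial), /ɖ/ (retroflex), /ɡ/ (velar).
Nasal: /m/ (bilabial), /ŋ/ (velar).
Every place of articulation has a nasal member except retroflex, where /ɳ/ would be expected.

retroflex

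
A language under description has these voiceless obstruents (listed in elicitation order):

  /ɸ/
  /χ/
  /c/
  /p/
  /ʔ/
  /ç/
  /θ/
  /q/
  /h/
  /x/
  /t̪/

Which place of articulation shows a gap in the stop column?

velar

bilabial: stop /p/, fricative /ɸ/.
dental: stop /t̪/, fricative /θ/.
palatal: stop /c/, fricative /ç/.
velar: stop —, fricative /x/.
uvular: stop /q/, fricative /χ/.
glottal: stop /ʔ/, fricative /h/.
Every place of articulation has a stop member except velar, where /k/ would be expected.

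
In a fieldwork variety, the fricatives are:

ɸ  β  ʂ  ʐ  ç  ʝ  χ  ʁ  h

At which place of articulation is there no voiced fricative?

bilabial: voiceless /ɸ/, voiced /β/.
retroflex: voiceless /ʂ/, voiced /ʐ/.
palatal: voiceless /ç/, voiced /ʝ/.
uvular: voiceless /χ/, voiced /ʁ/.
glottal: voiceless /h/, voiced —.
Every place of articulation has a voiced member except glottal, where /ɦ/ would be expected.

glottal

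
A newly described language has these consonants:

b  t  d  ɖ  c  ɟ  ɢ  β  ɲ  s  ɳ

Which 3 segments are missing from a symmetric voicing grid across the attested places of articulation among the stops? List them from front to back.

place of articulation  voiceless  voiced  
bilabial          —         b       
alveolar          t         d       
retroflex         —         ɖ       
palatal           c         ɟ       
uvular            —         ɢ       
Gaps, from front to back: bilabial lacks voiceless (/p/); retroflex lacks voiceless (/ʈ/); uvular lacks voiceless (/q/).

/p/, /ʈ/, /q/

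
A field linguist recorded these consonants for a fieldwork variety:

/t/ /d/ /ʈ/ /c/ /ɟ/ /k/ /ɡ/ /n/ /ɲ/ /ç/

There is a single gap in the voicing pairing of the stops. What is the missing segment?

/ɖ/

Voiceless: /t/ (alveolar), /ʈ/ (retroflex), /c/ (palatal), /k/ (velar).
Voiced: /d/ (alveolar), /ɟ/ (palatal), /ɡ/ (velar).
The retroflex row has no voiced member, so the gap is the voiced retroflex stop /ɖ/.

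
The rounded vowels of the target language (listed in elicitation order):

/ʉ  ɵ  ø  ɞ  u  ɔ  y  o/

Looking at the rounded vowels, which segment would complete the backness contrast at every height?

Front: /y/ (high), /ø/ (high-mid).
Central: /ʉ/ (high), /ɵ/ (high-mid), /ɞ/ (low-mid).
Back: /u/ (high), /o/ (high-mid), /ɔ/ (low-mid).
The low-mid row has no front member, so the gap is the low-mid front rounded vowel /œ/.

/œ/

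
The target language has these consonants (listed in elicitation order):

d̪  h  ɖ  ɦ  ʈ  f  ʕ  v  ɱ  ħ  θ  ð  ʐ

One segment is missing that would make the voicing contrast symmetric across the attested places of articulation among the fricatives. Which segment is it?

/ʂ/

place of articulation  voiceless  voiced  
labiodental       f         v       
dental            θ         ð       
retroflex         —         ʐ       
pharyngeal        ħ         ʕ       
glottal           h         ɦ       
The retroflex row has no voiceless member, so the gap is the voiceless retroflex fricative /ʂ/.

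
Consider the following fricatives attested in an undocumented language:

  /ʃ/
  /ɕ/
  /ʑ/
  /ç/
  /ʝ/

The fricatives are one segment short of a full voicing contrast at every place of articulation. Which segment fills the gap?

postalveolar: voiceless /ʃ/, voiced —.
alveolo-palatal: voiceless /ɕ/, voiced /ʑ/.
palatal: voiceless /ç/, voiced /ʝ/.
The postalveolar row has no voiced member, so the gap is the voiced postalveolar fricative /ʒ/.

/ʒ/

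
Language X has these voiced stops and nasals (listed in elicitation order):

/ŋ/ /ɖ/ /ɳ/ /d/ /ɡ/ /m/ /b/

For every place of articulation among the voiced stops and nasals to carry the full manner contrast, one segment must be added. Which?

Oral stop: /b/ (bilabial), /d/ (alveolar), /ɖ/ (retroflex), /ɡ/ (velar).
Nasal: /m/ (bilabial), /ɳ/ (retroflex), /ŋ/ (velar).
The alveolar row has no nasal member, so the gap is the alveolar nasal /n/.

/n/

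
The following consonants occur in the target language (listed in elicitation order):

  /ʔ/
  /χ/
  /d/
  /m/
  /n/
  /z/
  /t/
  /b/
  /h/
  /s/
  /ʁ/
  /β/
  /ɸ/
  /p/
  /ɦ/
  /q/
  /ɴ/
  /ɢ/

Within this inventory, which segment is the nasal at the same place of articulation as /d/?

/d/ is a voiced alveolar stop.
The nasal at the same place is an alveolar nasal — in this inventory, /n/.

/n/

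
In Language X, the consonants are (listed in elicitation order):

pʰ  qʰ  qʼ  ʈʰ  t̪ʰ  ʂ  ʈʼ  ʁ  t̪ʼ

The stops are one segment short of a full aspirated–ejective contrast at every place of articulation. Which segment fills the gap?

place of articulation  aspirated  ejective
bilabial          pʰ        —       
dental            t̪ʰ       t̪ʼ     
retroflex         ʈʰ        ʈʼ      
uvular            qʰ        qʼ      
The bilabial row has no ejective member, so the gap is the ejective bilabial stop /pʼ/.

/pʼ/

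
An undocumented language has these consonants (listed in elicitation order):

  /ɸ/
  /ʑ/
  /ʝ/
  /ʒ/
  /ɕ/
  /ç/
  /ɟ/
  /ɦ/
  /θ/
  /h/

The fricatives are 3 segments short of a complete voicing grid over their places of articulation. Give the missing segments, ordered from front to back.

/β/, /ð/, /ʃ/

place of articulation  voiceless  voiced  
bilabial          ɸ         —       
dental            θ         —       
postalveolar      —         ʒ       
alveolo-palatal   ɕ         ʑ       
palatal           ç         ʝ       
glottal           h         ɦ       
Gaps, from front to back: bilabial lacks voiced (/β/); dental lacks voiced (/ð/); postalveolar lacks voiceless (/ʃ/).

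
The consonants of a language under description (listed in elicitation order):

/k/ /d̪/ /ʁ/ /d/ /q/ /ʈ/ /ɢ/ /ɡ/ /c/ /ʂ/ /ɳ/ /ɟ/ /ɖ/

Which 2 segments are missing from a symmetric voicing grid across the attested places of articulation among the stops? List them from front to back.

dental: voiceless —, voiced /d̪/.
alveolar: voiceless —, voiced /d/.
retroflex: voiceless /ʈ/, voiced /ɖ/.
palatal: voiceless /c/, voiced /ɟ/.
velar: voiceless /k/, voiced /ɡ/.
uvular: voiceless /q/, voiced /ɢ/.
Gaps, from front to back: dental lacks voiceless (/t̪/); alveolar lacks voiceless (/t/).

/t̪/, /t/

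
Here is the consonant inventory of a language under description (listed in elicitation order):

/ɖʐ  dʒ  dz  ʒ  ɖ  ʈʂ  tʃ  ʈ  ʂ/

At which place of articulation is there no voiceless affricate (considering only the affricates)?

alveolar

place of articulation  voiceless  voiced  
alveolar          —         dz      
postalveolar      tʃ        dʒ      
retroflex         ʈʂ        ɖʐ      
Every place of articulation has a voiceless member except alveolar, where /ts/ would be expected.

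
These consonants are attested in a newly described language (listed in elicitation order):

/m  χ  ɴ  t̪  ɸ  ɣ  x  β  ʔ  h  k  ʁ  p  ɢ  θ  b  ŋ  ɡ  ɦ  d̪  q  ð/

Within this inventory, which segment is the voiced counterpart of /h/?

/ɦ/

/h/ is a voiceless glottal fricative.
The voiced counterpart is a voiced glottal fricative — in this inventory, /ɦ/.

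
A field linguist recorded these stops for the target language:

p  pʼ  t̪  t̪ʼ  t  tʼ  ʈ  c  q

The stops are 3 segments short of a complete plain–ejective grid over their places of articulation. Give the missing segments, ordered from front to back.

place of articulation  plain     ejective
bilabial          p         pʼ      
dental            t̪        t̪ʼ     
alveolar          t         tʼ      
retroflex         ʈ         —       
palatal           c         —       
uvular            q         —       
Gaps, from front to back: retroflex lacks ejective (/ʈʼ/); palatal lacks ejective (/cʼ/); uvular lacks ejective (/qʼ/).

/ʈʼ/, /cʼ/, /qʼ/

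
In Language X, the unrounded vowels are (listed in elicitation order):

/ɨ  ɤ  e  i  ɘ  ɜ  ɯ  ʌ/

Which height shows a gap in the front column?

Front: /i/ (high), /e/ (high-mid).
Central: /ɨ/ (high), /ɘ/ (high-mid), /ɜ/ (low-mid).
Back: /ɯ/ (high), /ɤ/ (high-mid), /ʌ/ (low-mid).
Every height has a front member except low-mid, where /ɛ/ would be expected.

low-mid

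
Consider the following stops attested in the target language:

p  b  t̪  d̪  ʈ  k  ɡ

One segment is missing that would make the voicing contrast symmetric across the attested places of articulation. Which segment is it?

place of articulation  voiceless  voiced  
bilabial          p         b       
dental            t̪        d̪      
retroflex         ʈ         —       
velar             k         ɡ       
The retroflex row has no voiced member, so the gap is the voiced retroflex stop /ɖ/.

/ɖ/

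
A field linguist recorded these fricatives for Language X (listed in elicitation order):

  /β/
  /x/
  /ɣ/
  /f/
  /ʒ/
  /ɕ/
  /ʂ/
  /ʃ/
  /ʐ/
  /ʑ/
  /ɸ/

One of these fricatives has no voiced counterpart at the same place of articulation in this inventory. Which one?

/f/

Bilabial: /ɸ/ ~ /β/
Postalveolar: /ʃ/ ~ /ʒ/
Retroflex: /ʂ/ ~ /ʐ/
Alveolo-palatal: /ɕ/ ~ /ʑ/
Velar: /x/ ~ /ɣ/
Labiodental: only /f/ (voiceless); no voiced partner.
So /f/ is the unpaired segment.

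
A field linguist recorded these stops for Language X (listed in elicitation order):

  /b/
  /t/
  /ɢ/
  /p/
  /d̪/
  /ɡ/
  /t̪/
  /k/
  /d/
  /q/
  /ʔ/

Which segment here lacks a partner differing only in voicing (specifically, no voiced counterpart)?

Bilabial: /p/ ~ /b/
Dental: /t̪/ ~ /d̪/
Alveolar: /t/ ~ /d/
Velar: /k/ ~ /ɡ/
Uvular: /q/ ~ /ɢ/
Glottal: only /ʔ/ (voiceless); no voiced partner.
So /ʔ/ is the unpaired segment.

/ʔ/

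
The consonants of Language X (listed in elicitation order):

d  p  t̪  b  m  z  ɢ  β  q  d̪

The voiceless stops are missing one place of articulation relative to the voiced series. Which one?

place of articulation  voiceless  voiced  
bilabial          p         b       
dental            t̪        d̪      
alveolar          —         d       
uvular            q         ɢ       
Every place of articulation has a voiceless member except alveolar, where /t/ would be expected.

alveolar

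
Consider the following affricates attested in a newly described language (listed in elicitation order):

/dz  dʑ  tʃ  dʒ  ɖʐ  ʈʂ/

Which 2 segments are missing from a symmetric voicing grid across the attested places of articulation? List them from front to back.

/ts/, /tɕ/

Voiceless: /tʃ/ (postalveolar), /ʈʂ/ (retroflex).
Voiced: /dz/ (alveolar), /dʒ/ (postalveolar), /ɖʐ/ (retroflex), /dʑ/ (alveolo-palatal).
Gaps, from front to back: alveolar lacks voiceless (/ts/); alveolo-palatal lacks voiceless (/tɕ/).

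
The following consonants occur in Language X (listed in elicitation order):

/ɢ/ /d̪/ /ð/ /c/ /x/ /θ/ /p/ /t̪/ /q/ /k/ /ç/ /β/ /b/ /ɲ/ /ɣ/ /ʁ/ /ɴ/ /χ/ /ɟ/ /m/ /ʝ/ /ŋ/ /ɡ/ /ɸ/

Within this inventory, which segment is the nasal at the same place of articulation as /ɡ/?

/ɡ/ is a voiced velar stop.
The nasal at the same place is a velar nasal — in this inventory, /ŋ/.

/ŋ/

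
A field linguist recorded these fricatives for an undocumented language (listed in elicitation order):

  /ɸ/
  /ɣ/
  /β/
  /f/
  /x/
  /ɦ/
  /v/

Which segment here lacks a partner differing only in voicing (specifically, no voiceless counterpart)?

/ɦ/

Bilabial: /ɸ/ ~ /β/
Labiodental: /f/ ~ /v/
Velar: /x/ ~ /ɣ/
Glottal: only /ɦ/ (voiced); no voiceless partner.
So /ɦ/ is the unpaired segment.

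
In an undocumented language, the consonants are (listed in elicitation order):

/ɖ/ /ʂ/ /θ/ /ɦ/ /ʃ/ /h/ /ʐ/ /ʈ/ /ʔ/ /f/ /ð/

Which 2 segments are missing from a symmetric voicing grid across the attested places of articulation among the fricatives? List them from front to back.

/v/, /ʒ/

place of articulation  voiceless  voiced  
labiodental       f         —       
dental            θ         ð       
postalveolar      ʃ         —       
retroflex         ʂ         ʐ       
glottal           h         ɦ       
Gaps, from front to back: labiodental lacks voiced (/v/); postalveolar lacks voiced (/ʒ/).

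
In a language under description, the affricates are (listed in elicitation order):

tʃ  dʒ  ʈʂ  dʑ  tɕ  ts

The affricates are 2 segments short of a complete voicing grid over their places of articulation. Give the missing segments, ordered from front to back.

/dz/, /ɖʐ/

place of articulation  voiceless  voiced  
alveolar          ts        —       
postalveolar      tʃ        dʒ      
retroflex         ʈʂ        —       
alveolo-palatal   tɕ        dʑ      
Gaps, from front to back: alveolar lacks voiced (/dz/); retroflex lacks voiced (/ɖʐ/).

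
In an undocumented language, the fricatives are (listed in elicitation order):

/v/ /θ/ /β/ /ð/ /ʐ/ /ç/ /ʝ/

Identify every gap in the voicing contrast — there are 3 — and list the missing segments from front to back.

/ɸ/, /f/, /ʂ/

place of articulation  voiceless  voiced  
bilabial          —         β       
labiodental       —         v       
dental            θ         ð       
retroflex         —         ʐ       
palatal           ç         ʝ       
Gaps, from front to back: bilabial lacks voiceless (/ɸ/); labiodental lacks voiceless (/f/); retroflex lacks voiceless (/ʂ/).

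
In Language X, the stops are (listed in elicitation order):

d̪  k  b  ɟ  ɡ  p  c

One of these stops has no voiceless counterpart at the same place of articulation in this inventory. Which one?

/d̪/

Bilabial: /p/ ~ /b/
Palatal: /c/ ~ /ɟ/
Velar: /k/ ~ /ɡ/
Dental: only /d̪/ (voiced); no voiceless partner.
So /d̪/ is the unpaired segment.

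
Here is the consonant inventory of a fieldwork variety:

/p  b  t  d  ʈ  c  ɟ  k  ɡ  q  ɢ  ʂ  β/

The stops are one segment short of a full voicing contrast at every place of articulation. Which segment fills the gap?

/ɖ/

place of articulation  voiceless  voiced  
bilabial          p         b       
alveolar          t         d       
retroflex         ʈ         —       
palatal           c         ɟ       
velar             k         ɡ       
uvular            q         ɢ       
The retroflex row has no voiced member, so the gap is the voiced retroflex stop /ɖ/.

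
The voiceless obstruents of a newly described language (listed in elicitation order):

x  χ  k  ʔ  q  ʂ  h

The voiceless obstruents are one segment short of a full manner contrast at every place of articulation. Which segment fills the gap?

place of articulation  stop      fricative
retroflex         —         ʂ       
velar             k         x       
uvular            q         χ       
glottal           ʔ         h       
The retroflex row has no stop member, so the gap is the retroflex stop /ʈ/.

/ʈ/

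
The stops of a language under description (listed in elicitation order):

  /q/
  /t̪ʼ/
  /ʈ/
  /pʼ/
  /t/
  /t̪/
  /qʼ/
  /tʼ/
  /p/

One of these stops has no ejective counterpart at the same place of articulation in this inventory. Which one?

Bilabial: /p/ ~ /pʼ/
Dental: /t̪/ ~ /t̪ʼ/
Alveolar: /t/ ~ /tʼ/
Uvular: /q/ ~ /qʼ/
Retroflex: only /ʈ/ (plain); no ejective partner.
So /ʈ/ is the unpaired segment.

/ʈ/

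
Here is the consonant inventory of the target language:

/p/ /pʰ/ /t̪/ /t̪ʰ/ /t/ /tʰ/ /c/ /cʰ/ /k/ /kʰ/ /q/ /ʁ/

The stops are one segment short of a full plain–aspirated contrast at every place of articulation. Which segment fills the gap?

Plain: /p/ (bilabial), /t̪/ (dental), /t/ (alveolar), /c/ (palatal), /k/ (velar), /q/ (uvular).
Aspirated: /pʰ/ (bilabial), /t̪ʰ/ (dental), /tʰ/ (alveolar), /cʰ/ (palatal), /kʰ/ (velar).
The uvular row has no aspirated member, so the gap is the aspirated uvular stop /qʰ/.

/qʰ/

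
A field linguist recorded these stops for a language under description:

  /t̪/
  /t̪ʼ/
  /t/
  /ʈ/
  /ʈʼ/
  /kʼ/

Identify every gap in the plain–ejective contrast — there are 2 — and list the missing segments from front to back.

/tʼ/, /k/

dental: plain /t̪/, ejective /t̪ʼ/.
alveolar: plain /t/, ejective —.
retroflex: plain /ʈ/, ejective /ʈʼ/.
velar: plain —, ejective /kʼ/.
Gaps, from front to back: alveolar lacks ejective (/tʼ/); velar lacks plain (/k/).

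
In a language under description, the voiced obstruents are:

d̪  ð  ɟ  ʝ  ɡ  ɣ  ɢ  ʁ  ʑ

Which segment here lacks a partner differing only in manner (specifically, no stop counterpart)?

/ʑ/

Dental: /d̪/ ~ /ð/
Palatal: /ɟ/ ~ /ʝ/
Velar: /ɡ/ ~ /ɣ/
Uvular: /ɢ/ ~ /ʁ/
Alveolo-palatal: only /ʑ/ (fricative); no stop partner.
So /ʑ/ is the unpaired segment.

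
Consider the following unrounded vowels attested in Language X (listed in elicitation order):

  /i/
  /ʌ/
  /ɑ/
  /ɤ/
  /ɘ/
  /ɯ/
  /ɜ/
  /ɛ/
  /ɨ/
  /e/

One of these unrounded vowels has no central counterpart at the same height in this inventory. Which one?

/ɑ/

High: /i/ ~ /ɨ/ ~ /ɯ/
High-mid: /e/ ~ /ɘ/ ~ /ɤ/
Low-mid: /ɛ/ ~ /ɜ/ ~ /ʌ/
Low: only /ɑ/ (back); no central partner.
So /ɑ/ is the unpaired segment.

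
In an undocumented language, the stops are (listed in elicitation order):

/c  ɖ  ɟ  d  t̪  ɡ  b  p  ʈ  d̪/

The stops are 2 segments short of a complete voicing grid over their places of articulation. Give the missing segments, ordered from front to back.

bilabial: voiceless /p/, voiced /b/.
dental: voiceless /t̪/, voiced /d̪/.
alveolar: voiceless —, voiced /d/.
retroflex: voiceless /ʈ/, voiced /ɖ/.
palatal: voiceless /c/, voiced /ɟ/.
velar: voiceless —, voiced /ɡ/.
Gaps, from front to back: alveolar lacks voiceless (/t/); velar lacks voiceless (/k/).

/t/, /k/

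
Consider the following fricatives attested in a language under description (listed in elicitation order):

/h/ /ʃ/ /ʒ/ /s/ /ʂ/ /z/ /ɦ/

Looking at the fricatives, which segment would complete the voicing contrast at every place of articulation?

/ʐ/

Voiceless: /s/ (alveolar), /ʃ/ (postalveolar), /ʂ/ (retroflex), /h/ (glottal).
Voiced: /z/ (alveolar), /ʒ/ (postalveolar), /ɦ/ (glottal).
The retroflex row has no voiced member, so the gap is the voiced retroflex fricative /ʐ/.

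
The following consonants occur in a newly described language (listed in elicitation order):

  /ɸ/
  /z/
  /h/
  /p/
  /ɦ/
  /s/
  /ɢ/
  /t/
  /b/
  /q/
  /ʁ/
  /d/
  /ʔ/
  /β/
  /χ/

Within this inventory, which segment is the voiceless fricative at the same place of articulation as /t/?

/s/

/t/ is a voiceless alveolar stop.
The voiceless fricative at the same place is a voiceless alveolar fricative — in this inventory, /s/.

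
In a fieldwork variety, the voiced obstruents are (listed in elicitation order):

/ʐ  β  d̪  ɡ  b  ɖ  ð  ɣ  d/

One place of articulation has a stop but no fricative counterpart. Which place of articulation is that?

place of articulation  stop      fricative
bilabial          b         β       
dental            d̪        ð       
alveolar          d         —       
retroflex         ɖ         ʐ       
velar             ɡ         ɣ       
Every place of articulation has a fricative member except alveolar, where /z/ would be expected.

alveolar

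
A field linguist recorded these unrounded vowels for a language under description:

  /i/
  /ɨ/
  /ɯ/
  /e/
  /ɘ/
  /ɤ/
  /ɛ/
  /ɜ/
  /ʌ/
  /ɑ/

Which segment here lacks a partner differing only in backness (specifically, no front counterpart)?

High: /i/ ~ /ɨ/ ~ /ɯ/
High-mid: /e/ ~ /ɘ/ ~ /ɤ/
Low-mid: /ɛ/ ~ /ɜ/ ~ /ʌ/
Low: only /ɑ/ (back); no front partner.
So /ɑ/ is the unpaired segment.

/ɑ/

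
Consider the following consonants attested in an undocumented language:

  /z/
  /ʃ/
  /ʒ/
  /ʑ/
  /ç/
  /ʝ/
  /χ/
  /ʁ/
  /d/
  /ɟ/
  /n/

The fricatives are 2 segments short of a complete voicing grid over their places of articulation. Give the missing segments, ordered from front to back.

/s/, /ɕ/

place of articulation  voiceless  voiced  
alveolar          —         z       
postalveolar      ʃ         ʒ       
alveolo-palatal   —         ʑ       
palatal           ç         ʝ       
uvular            χ         ʁ       
Gaps, from front to back: alveolar lacks voiceless (/s/); alveolo-palatal lacks voiceless (/ɕ/).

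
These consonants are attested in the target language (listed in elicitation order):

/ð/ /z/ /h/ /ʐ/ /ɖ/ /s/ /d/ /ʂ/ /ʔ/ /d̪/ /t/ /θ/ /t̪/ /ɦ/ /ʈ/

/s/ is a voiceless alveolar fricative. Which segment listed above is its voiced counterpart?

/z/

The voiced counterpart is a voiced alveolar fricative — in this inventory, /z/.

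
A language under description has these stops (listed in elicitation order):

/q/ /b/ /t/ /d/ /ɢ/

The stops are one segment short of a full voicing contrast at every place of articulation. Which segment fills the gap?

/p/

place of articulation  voiceless  voiced  
bilabial          —         b       
alveolar          t         d       
uvular            q         ɢ       
The bilabial row has no voiceless member, so the gap is the voiceless bilabial stop /p/.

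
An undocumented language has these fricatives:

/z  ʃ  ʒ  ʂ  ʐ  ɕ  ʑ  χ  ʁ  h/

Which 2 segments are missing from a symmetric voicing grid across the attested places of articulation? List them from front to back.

Voiceless: /ʃ/ (postalveolar), /ʂ/ (retroflex), /ɕ/ (alveolo-palatal), /χ/ (uvular), /h/ (glottal).
Voiced: /z/ (alveolar), /ʒ/ (postalveolar), /ʐ/ (retroflex), /ʑ/ (alveolo-palatal), /ʁ/ (uvular).
Gaps, from front to back: alveolar lacks voiceless (/s/); glottal lacks voiced (/ɦ/).

/s/, /ɦ/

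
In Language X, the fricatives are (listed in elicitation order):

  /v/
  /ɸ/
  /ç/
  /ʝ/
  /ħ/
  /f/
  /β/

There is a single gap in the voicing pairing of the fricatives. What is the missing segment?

Voiceless: /ɸ/ (bilabial), /f/ (labiodental), /ç/ (palatal), /ħ/ (pharyngeal).
Voiced: /β/ (bilabial), /v/ (labiodental), /ʝ/ (palatal).
The pharyngeal row has no voiced member, so the gap is the voiced pharyngeal fricative /ʕ/.

/ʕ/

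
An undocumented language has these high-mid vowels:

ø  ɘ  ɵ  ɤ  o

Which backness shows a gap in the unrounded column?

front

Unrounded: /ɘ/ (central), /ɤ/ (back).
Rounded: /ø/ (front), /ɵ/ (central), /o/ (back).
Every backness has an unrounded member except front, where /e/ would be expected.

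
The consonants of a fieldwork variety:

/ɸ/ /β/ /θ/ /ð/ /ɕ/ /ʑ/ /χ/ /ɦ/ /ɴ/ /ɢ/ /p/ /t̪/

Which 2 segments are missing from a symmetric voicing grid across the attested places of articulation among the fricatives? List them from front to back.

/ʁ/, /h/

place of articulation  voiceless  voiced  
bilabial          ɸ         β       
dental            θ         ð       
alveolo-palatal   ɕ         ʑ       
uvular            χ         —       
glottal           —         ɦ       
Gaps, from front to back: uvular lacks voiced (/ʁ/); glottal lacks voiceless (/h/).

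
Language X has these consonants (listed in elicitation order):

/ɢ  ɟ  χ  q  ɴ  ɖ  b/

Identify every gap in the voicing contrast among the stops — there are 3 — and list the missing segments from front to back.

Voiceless: /q/ (uvular).
Voiced: /b/ (bilabial), /ɖ/ (retroflex), /ɟ/ (palatal), /ɢ/ (uvular).
Gaps, from front to back: bilabial lacks voiceless (/p/); retroflex lacks voiceless (/ʈ/); palatal lacks voiceless (/c/).

/p/, /ʈ/, /c/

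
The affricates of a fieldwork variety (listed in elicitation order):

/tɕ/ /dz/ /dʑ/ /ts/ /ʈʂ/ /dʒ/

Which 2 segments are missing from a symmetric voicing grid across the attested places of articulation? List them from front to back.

Voiceless: /ts/ (alveolar), /ʈʂ/ (retroflex), /tɕ/ (alveolo-palatal).
Voiced: /dz/ (alveolar), /dʒ/ (postalveolar), /dʑ/ (alveolo-palatal).
Gaps, from front to back: postalveolar lacks voiceless (/tʃ/); retroflex lacks voiced (/ɖʐ/).

/tʃ/, /ɖʐ/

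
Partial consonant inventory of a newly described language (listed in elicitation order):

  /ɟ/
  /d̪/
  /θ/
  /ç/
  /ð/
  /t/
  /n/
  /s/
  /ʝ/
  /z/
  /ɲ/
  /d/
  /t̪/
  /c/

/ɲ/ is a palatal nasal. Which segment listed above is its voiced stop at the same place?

/ɟ/

The voiced stop at the same place is a voiced palatal stop — in this inventory, /ɟ/.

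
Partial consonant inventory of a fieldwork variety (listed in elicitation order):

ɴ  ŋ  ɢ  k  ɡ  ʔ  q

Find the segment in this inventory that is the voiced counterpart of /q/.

/ɢ/

/q/ is a voiceless uvular stop.
The voiced counterpart is a voiced uvular stop — in this inventory, /ɢ/.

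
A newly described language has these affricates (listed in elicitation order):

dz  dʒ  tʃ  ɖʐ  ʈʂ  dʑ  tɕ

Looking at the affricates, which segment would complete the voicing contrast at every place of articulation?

/ts/

Voiceless: /tʃ/ (postalveolar), /ʈʂ/ (retroflex), /tɕ/ (alveolo-palatal).
Voiced: /dz/ (alveolar), /dʒ/ (postalveolar), /ɖʐ/ (retroflex), /dʑ/ (alveolo-palatal).
The alveolar row has no voiceless member, so the gap is the voiceless alveolar affricate /ts/.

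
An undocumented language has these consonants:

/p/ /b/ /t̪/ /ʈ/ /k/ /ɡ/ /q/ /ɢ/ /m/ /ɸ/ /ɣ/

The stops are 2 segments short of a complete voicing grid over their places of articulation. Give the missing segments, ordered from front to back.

place of articulation  voiceless  voiced  
bilabial          p         b       
dental            t̪        —       
retroflex         ʈ         —       
velar             k         ɡ       
uvular            q         ɢ       
Gaps, from front to back: dental lacks voiced (/d̪/); retroflex lacks voiced (/ɖ/).

/d̪/, /ɖ/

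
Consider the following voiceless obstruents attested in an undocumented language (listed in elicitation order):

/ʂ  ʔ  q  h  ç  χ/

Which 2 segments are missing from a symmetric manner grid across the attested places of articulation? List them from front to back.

/ʈ/, /c/

Stop: /q/ (uvular), /ʔ/ (glottal).
Fricative: /ʂ/ (retroflex), /ç/ (palatal), /χ/ (uvular), /h/ (glottal).
Gaps, from front to back: retroflex lacks stop (/ʈ/); palatal lacks stop (/c/).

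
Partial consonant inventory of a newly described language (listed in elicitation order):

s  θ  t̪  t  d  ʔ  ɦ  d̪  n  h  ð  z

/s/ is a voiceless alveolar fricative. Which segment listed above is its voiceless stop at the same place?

The voiceless stop at the same place is a voiceless alveolar stop — in this inventory, /t/.

/t/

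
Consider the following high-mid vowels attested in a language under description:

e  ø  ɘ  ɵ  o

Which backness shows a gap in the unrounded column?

Unrounded: /e/ (front), /ɘ/ (central).
Rounded: /ø/ (front), /ɵ/ (central), /o/ (back).
Every backness has an unrounded member except back, where /ɤ/ would be expected.

back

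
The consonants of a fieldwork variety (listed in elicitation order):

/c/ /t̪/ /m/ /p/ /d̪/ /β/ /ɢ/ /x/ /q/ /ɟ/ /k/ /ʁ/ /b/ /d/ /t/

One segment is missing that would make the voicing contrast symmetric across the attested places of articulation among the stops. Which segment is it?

/ɡ/

Voiceless: /p/ (bilabial), /t̪/ (dental), /t/ (alveolar), /c/ (palatal), /k/ (velar), /q/ (uvular).
Voiced: /b/ (bilabial), /d̪/ (dental), /d/ (alveolar), /ɟ/ (palatal), /ɢ/ (uvular).
The velar row has no voiced member, so the gap is the voiced velar stop /ɡ/.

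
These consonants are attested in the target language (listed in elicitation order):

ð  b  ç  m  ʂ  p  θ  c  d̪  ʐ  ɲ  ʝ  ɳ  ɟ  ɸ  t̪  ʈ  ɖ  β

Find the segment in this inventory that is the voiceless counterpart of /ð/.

/ð/ is a voiced dental fricative.
The voiceless counterpart is a voiceless dental fricative — in this inventory, /θ/.

/θ/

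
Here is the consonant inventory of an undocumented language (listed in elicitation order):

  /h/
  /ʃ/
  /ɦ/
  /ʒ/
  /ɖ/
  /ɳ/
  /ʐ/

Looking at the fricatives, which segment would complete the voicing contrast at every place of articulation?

postalveolar: voiceless /ʃ/, voiced /ʒ/.
retroflex: voiceless —, voiced /ʐ/.
glottal: voiceless /h/, voiced /ɦ/.
The retroflex row has no voiceless member, so the gap is the voiceless retroflex fricative /ʂ/.

/ʂ/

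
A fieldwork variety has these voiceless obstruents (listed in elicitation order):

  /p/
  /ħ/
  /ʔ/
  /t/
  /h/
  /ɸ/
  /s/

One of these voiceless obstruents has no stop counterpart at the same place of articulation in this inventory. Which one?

/ħ/

Bilabial: /p/ ~ /ɸ/
Alveolar: /t/ ~ /s/
Glottal: /ʔ/ ~ /h/
Pharyngeal: only /ħ/ (fricative); no stop partner.
So /ħ/ is the unpaired segment.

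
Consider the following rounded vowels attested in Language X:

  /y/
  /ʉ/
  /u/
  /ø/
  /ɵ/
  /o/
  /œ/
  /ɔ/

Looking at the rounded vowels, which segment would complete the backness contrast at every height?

/ɞ/

height            front     central   back    
high              y         ʉ         u       
high-mid          ø         ɵ         o       
low-mid           œ         —         ɔ       
The low-mid row has no central member, so the gap is the low-mid central rounded vowel /ɞ/.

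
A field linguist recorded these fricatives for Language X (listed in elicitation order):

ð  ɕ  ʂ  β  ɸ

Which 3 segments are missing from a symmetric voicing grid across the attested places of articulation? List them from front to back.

bilabial: voiceless /ɸ/, voiced /β/.
dental: voiceless —, voiced /ð/.
retroflex: voiceless /ʂ/, voiced —.
alveolo-palatal: voiceless /ɕ/, voiced —.
Gaps, from front to back: dental lacks voiceless (/θ/); retroflex lacks voiced (/ʐ/); alveolo-palatal lacks voiced (/ʑ/).

/θ/, /ʐ/, /ʑ/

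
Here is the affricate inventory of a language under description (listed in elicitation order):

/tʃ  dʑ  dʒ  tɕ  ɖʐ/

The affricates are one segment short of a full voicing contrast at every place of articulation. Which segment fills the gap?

/ʈʂ/

postalveolar: voiceless /tʃ/, voiced /dʒ/.
retroflex: voiceless —, voiced /ɖʐ/.
alveolo-palatal: voiceless /tɕ/, voiced /dʑ/.
The retroflex row has no voiceless member, so the gap is the voiceless retroflex affricate /ʈʂ/.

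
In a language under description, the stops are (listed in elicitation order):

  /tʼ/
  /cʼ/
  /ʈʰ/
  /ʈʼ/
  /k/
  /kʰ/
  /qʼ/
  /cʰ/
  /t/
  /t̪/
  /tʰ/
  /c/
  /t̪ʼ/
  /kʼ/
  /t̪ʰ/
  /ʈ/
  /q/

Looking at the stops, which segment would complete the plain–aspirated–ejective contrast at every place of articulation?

/qʰ/

Plain: /t̪/ (dental), /t/ (alveolar), /ʈ/ (retroflex), /c/ (palatal), /k/ (velar), /q/ (uvular).
Aspirated: /t̪ʰ/ (dental), /tʰ/ (alveolar), /ʈʰ/ (retroflex), /cʰ/ (palatal), /kʰ/ (velar).
Ejective: /t̪ʼ/ (dental), /tʼ/ (alveolar), /ʈʼ/ (retroflex), /cʼ/ (palatal), /kʼ/ (velar), /qʼ/ (uvular).
The uvular row has no aspirated member, so the gap is the aspirated uvular stop /qʰ/.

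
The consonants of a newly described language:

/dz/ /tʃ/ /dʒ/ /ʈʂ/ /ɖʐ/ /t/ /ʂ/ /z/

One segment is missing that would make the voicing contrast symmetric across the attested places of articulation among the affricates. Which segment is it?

place of articulation  voiceless  voiced  
alveolar          —         dz      
postalveolar      tʃ        dʒ      
retroflex         ʈʂ        ɖʐ      
The alveolar row has no voiceless member, so the gap is the voiceless alveolar affricate /ts/.

/ts/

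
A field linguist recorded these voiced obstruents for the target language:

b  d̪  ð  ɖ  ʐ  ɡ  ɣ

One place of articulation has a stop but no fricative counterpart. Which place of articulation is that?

bilabial: stop /b/, fricative —.
dental: stop /d̪/, fricative /ð/.
retroflex: stop /ɖ/, fricative /ʐ/.
velar: stop /ɡ/, fricative /ɣ/.
Every place of articulation has a fricative member except bilabial, where /β/ would be expected.

bilabial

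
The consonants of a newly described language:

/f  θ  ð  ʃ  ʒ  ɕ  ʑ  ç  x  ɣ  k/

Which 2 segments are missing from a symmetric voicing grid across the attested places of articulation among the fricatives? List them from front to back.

/v/, /ʝ/

place of articulation  voiceless  voiced  
labiodental       f         —       
dental            θ         ð       
postalveolar      ʃ         ʒ       
alveolo-palatal   ɕ         ʑ       
palatal           ç         —       
velar             x         ɣ       
Gaps, from front to back: labiodental lacks voiced (/v/); palatal lacks voiced (/ʝ/).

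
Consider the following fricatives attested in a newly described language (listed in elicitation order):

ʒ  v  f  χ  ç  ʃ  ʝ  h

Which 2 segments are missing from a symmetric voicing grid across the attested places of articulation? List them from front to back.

/ʁ/, /ɦ/

place of articulation  voiceless  voiced  
labiodental       f         v       
postalveolar      ʃ         ʒ       
palatal           ç         ʝ       
uvular            χ         —       
glottal           h         —       
Gaps, from front to back: uvular lacks voiced (/ʁ/); glottal lacks voiced (/ɦ/).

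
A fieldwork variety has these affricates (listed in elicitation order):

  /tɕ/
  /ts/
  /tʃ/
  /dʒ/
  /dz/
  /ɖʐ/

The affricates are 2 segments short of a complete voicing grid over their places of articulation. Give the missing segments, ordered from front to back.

Voiceless: /ts/ (alveolar), /tʃ/ (postalveolar), /tɕ/ (alveolo-palatal).
Voiced: /dz/ (alveolar), /dʒ/ (postalveolar), /ɖʐ/ (retroflex).
Gaps, from front to back: retroflex lacks voiceless (/ʈʂ/); alveolo-palatal lacks voiced (/dʑ/).

/ʈʂ/, /dʑ/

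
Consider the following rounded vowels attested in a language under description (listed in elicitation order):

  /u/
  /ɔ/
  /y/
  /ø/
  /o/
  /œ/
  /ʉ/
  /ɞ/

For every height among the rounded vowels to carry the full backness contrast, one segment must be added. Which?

/ɵ/

Front: /y/ (high), /ø/ (high-mid), /œ/ (low-mid).
Central: /ʉ/ (high), /ɞ/ (low-mid).
Back: /u/ (high), /o/ (high-mid), /ɔ/ (low-mid).
The high-mid row has no central member, so the gap is the high-mid central rounded vowel /ɵ/.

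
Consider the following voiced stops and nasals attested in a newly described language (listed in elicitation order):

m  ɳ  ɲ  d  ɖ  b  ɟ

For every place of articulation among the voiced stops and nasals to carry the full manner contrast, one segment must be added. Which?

/n/

Oral stop: /b/ (bilabial), /d/ (alveolar), /ɖ/ (retroflex), /ɟ/ (palatal).
Nasal: /m/ (bilabial), /ɳ/ (retroflex), /ɲ/ (palatal).
The alveolar row has no nasal member, so the gap is the alveolar nasal /n/.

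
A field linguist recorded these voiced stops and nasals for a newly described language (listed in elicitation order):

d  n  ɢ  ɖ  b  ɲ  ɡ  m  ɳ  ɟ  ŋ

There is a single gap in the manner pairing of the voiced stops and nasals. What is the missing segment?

/ɴ/

place of articulation  oral stop  nasal   
bilabial          b         m       
alveolar          d         n       
retroflex         ɖ         ɳ       
palatal           ɟ         ɲ       
velar             ɡ         ŋ       
uvular            ɢ         —       
The uvular row has no nasal member, so the gap is the uvular nasal /ɴ/.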